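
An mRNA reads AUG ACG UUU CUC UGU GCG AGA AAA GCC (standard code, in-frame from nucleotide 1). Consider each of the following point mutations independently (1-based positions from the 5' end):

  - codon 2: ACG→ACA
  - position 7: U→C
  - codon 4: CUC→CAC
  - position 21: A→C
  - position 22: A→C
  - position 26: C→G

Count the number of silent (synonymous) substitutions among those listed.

1

Codon 2: ACG (Thr) → ACA (Thr) — synonymous.
Codon 3: UUU (Phe) → CUU (Leu) — missense.
Codon 4: CUC (Leu) → CAC (His) — missense.
Codon 7: AGA (Arg) → AGC (Ser) — missense.
Codon 8: AAA (Lys) → CAA (Gln) — missense.
Codon 9: GCC (Ala) → GGC (Gly) — missense.
Synonymous: 1 of 6.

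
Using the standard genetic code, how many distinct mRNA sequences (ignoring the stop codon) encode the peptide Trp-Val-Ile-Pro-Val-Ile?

Trp: 1 codon.
Val: 4 codons.
Ile: 3 codons.
Pro: 4 codons.
Val: 4 codons.
Ile: 3 codons.
1 × 4 × 3 × 4 × 4 × 3 = 576.

576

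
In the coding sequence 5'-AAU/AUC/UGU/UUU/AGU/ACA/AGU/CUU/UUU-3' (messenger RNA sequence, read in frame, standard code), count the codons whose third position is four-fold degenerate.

2

Codon 1 AAU (Asn): third position 2-fold.
Codon 2 AUC (Ile): third position 3-fold.
Codon 3 UGU (Cys): third position 2-fold.
Codon 4 UUU (Phe): third position 2-fold.
Codon 5 AGU (Ser): third position 2-fold.
Codon 6 ACA (Thr): third position 4-fold.
Codon 7 AGU (Ser): third position 2-fold.
Codon 8 CUU (Leu): third position 4-fold.
Codon 9 UUU (Phe): third position 2-fold.
Four-fold degenerate third positions: 2.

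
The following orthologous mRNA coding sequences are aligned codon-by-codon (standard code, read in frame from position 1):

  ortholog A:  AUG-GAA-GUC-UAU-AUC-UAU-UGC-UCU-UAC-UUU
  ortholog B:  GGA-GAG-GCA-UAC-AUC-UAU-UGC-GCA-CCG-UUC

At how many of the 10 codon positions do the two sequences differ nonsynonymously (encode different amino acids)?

Codon 1: AUG Met / GGA Gly — nonsynonymous.
Codon 2: GAA Glu / GAG Glu — synonymous.
Codon 3: GUC Val / GCA Ala — nonsynonymous.
Codon 4: UAU Tyr / UAC Tyr — synonymous.
Codon 5: AUC Ile / AUC Ile — identical.
Codon 6: UAU Tyr / UAU Tyr — identical.
Codon 7: UGC Cys / UGC Cys — identical.
Codon 8: UCU Ser / GCA Ala — nonsynonymous.
Codon 9: UAC Tyr / CCG Pro — nonsynonymous.
Codon 10: UUU Phe / UUC Phe — synonymous.
Nonsynonymous differences: 4.

4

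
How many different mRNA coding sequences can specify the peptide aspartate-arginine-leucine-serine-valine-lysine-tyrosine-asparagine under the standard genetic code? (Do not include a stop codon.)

13824

Asp: 2 codons.
Arg: 6 codons.
Leu: 6 codons.
Ser: 6 codons.
Val: 4 codons.
Lys: 2 codons.
Tyr: 2 codons.
Asn: 2 codons.
2 × 6 × 6 × 6 × 4 × 2 × 2 × 2 = 13824.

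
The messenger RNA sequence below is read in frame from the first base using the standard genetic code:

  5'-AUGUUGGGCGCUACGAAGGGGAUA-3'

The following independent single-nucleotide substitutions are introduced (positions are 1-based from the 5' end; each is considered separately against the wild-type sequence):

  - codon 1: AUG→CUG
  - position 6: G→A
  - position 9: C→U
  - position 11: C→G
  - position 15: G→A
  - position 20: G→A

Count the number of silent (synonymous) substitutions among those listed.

Codon 1: AUG (Met) → CUG (Leu) — missense.
Codon 2: UUG (Leu) → UUA (Leu) — synonymous.
Codon 3: GGC (Gly) → GGU (Gly) — synonymous.
Codon 4: GCU (Ala) → GGU (Gly) — missense.
Codon 5: ACG (Thr) → ACA (Thr) — synonymous.
Codon 7: GGG (Gly) → GAG (Glu) — missense.
Synonymous: 3 of 6.

3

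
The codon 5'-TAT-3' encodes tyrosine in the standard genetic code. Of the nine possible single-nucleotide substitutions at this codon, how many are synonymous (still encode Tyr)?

1

Position 1: none → 0 synonymous.
Position 2: none → 0 synonymous.
Position 3: TAC → 1 synonymous.
Total: 0 + 0 + 1 = 1.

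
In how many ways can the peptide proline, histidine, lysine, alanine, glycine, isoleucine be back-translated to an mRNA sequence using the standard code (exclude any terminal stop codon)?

768

Pro: 4 codons.
His: 2 codons.
Lys: 2 codons.
Ala: 4 codons.
Gly: 4 codons.
Ile: 3 codons.
4 × 2 × 2 × 4 × 4 × 3 = 768.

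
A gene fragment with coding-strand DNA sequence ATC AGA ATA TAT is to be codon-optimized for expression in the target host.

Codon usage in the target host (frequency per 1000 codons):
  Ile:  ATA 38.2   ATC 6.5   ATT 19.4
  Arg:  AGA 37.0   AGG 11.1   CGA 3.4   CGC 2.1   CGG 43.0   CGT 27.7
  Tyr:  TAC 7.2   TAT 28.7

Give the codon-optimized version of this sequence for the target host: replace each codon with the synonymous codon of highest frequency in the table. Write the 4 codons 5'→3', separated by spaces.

ATA CGG ATA TAT

Codon 1 (Ile): best is ATA at 38.2.
Codon 2 (Arg): best is CGG at 43.0.
Codon 3 (Ile): best is ATA at 38.2.
Codon 4 (Tyr): best is TAT at 28.7.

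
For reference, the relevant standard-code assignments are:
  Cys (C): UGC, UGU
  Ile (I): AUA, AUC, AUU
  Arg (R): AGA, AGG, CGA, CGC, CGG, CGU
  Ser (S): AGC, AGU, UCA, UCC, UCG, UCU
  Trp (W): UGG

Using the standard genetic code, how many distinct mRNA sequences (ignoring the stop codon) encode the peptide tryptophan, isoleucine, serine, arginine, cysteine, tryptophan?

Trp: 1 codon.
Ile: 3 codons.
Ser: 6 codons.
Arg: 6 codons.
Cys: 2 codons.
Trp: 1 codon.
1 × 3 × 6 × 6 × 2 × 1 = 216.

216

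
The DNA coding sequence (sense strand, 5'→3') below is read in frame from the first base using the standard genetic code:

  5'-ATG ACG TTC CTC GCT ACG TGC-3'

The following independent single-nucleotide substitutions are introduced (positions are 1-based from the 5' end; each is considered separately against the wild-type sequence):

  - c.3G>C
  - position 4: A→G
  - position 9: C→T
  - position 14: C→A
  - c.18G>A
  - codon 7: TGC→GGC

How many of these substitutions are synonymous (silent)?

Codon 1: ATG (Met) → ATC (Ile) — missense.
Codon 2: ACG (Thr) → GCG (Ala) — missense.
Codon 3: TTC (Phe) → TTT (Phe) — synonymous.
Codon 5: GCT (Ala) → GAT (Asp) — missense.
Codon 6: ACG (Thr) → ACA (Thr) — synonymous.
Codon 7: TGC (Cys) → GGC (Gly) — missense.
Synonymous: 2 of 6.

2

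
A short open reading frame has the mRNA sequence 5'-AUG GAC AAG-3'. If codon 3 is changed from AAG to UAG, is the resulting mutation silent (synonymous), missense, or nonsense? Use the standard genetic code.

nonsense

Position 7 falls in codon 3: AAG → Lys.
After the substitution the codon is UAG → Stop.
The new codon is a stop codon, so this is a nonsense mutation.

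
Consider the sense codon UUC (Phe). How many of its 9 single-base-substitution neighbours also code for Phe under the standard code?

1

Position 1: none → 0 synonymous.
Position 2: none → 0 synonymous.
Position 3: UUU → 1 synonymous.
Total: 0 + 0 + 1 = 1.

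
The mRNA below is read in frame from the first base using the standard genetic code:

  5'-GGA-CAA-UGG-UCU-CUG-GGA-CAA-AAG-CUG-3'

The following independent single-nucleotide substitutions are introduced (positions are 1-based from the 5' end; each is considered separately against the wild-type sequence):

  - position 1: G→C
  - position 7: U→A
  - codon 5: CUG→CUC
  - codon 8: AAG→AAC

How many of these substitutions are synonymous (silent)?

1

Codon 1: GGA (Gly) → CGA (Arg) — missense.
Codon 3: UGG (Trp) → AGG (Arg) — missense.
Codon 5: CUG (Leu) → CUC (Leu) — synonymous.
Codon 8: AAG (Lys) → AAC (Asn) — missense.
Synonymous: 1 of 4.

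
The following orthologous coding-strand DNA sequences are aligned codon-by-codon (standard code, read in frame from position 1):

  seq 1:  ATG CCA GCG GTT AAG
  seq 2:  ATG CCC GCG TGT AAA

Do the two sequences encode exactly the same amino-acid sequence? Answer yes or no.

no

Codon 1: ATG Met / ATG Met — identical.
Codon 2: CCA Pro / CCC Pro — synonymous.
Codon 3: GCG Ala / GCG Ala — identical.
Codon 4: GTT Val / TGT Cys — nonsynonymous.
Codon 5: AAG Lys / AAA Lys — synonymous.
Nonsynonymous differences: 1 → different protein.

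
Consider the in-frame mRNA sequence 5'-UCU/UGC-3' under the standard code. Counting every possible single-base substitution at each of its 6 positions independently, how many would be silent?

4

Codon 1 (UCU, Ser): 3 synonymous substitutions.
Codon 2 (UGC, Cys): 1 synonymous substitution.
Total: 3 + 1 = 4.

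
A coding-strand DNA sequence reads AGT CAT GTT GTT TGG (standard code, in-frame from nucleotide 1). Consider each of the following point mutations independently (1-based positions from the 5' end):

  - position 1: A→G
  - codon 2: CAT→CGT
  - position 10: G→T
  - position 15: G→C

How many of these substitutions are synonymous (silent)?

0

Codon 1: AGT (Ser) → GGT (Gly) — missense.
Codon 2: CAT (His) → CGT (Arg) — missense.
Codon 4: GTT (Val) → TTT (Phe) — missense.
Codon 5: TGG (Trp) → TGC (Cys) — missense.
Synonymous: 0 of 4.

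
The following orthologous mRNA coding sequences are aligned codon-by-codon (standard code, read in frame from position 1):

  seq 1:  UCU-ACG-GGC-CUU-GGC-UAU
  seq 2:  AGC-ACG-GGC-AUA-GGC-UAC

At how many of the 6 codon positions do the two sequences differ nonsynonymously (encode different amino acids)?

1

Codon 1: UCU Ser / AGC Ser — synonymous.
Codon 2: ACG Thr / ACG Thr — identical.
Codon 3: GGC Gly / GGC Gly — identical.
Codon 4: CUU Leu / AUA Ile — nonsynonymous.
Codon 5: GGC Gly / GGC Gly — identical.
Codon 6: UAU Tyr / UAC Tyr — synonymous.
Nonsynonymous differences: 1.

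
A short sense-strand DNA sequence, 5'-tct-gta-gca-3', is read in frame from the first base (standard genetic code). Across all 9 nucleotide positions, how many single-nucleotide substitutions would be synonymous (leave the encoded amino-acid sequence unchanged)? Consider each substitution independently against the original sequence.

9

Codon 1 (TCT, Ser): 3 synonymous substitutions.
Codon 2 (GTA, Val): 3 synonymous substitutions.
Codon 3 (GCA, Ala): 3 synonymous substitutions.
Total: 3 + 3 + 3 = 9.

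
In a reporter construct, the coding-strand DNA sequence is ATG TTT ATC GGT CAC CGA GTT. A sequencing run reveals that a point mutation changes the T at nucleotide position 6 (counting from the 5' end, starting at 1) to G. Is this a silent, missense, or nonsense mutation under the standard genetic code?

Position 6 falls in codon 2: TTT → Phe.
After the substitution the codon is TTG → Leu.
Phe ≠ Leu, so this is a missense mutation.

missense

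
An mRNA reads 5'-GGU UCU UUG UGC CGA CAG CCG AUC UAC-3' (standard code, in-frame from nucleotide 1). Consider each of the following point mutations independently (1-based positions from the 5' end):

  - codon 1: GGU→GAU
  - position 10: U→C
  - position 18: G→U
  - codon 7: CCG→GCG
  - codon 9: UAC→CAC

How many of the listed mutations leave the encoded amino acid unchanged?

Codon 1: GGU (Gly) → GAU (Asp) — missense.
Codon 4: UGC (Cys) → CGC (Arg) — missense.
Codon 6: CAG (Gln) → CAU (His) — missense.
Codon 7: CCG (Pro) → GCG (Ala) — missense.
Codon 9: UAC (Tyr) → CAC (His) — missense.
Synonymous: 0 of 5.

0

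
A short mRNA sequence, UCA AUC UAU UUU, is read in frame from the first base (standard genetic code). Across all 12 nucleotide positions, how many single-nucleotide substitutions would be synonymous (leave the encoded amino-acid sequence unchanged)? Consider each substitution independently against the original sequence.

7

Codon 1 (UCA, Ser): 3 synonymous substitutions.
Codon 2 (AUC, Ile): 2 synonymous substitutions.
Codon 3 (UAU, Tyr): 1 synonymous substitution.
Codon 4 (UUU, Phe): 1 synonymous substitution.
Total: 3 + 2 + 1 + 1 = 7.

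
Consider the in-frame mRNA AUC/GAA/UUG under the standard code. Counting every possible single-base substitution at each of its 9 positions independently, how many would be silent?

Codon 1 (AUC, Ile): 2 synonymous substitutions.
Codon 2 (GAA, Glu): 1 synonymous substitution.
Codon 3 (UUG, Leu): 2 synonymous substitutions.
Total: 2 + 1 + 2 = 5.

5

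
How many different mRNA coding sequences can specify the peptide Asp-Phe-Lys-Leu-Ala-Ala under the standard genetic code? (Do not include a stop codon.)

768

Asp: 2 codons.
Phe: 2 codons.
Lys: 2 codons.
Leu: 6 codons.
Ala: 4 codons.
Ala: 4 codons.
2 × 2 × 2 × 6 × 4 × 4 = 768.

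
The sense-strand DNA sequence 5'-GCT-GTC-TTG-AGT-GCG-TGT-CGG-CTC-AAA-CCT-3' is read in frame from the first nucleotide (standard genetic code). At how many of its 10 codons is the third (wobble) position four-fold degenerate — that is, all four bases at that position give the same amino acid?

6

Codon 1 GCT (Ala): third position 4-fold.
Codon 2 GTC (Val): third position 4-fold.
Codon 3 TTG (Leu): third position 2-fold.
Codon 4 AGT (Ser): third position 2-fold.
Codon 5 GCG (Ala): third position 4-fold.
Codon 6 TGT (Cys): third position 2-fold.
Codon 7 CGG (Arg): third position 4-fold.
Codon 8 CTC (Leu): third position 4-fold.
Codon 9 AAA (Lys): third position 2-fold.
Codon 10 CCT (Pro): third position 4-fold.
Four-fold degenerate third positions: 6.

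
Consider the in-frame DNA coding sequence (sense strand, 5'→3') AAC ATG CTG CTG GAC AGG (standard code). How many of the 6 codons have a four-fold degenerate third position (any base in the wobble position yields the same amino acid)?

2

Codon 1 AAC (Asn): third position 2-fold.
Codon 2 ATG (Met): third position 1-fold.
Codon 3 CTG (Leu): third position 4-fold.
Codon 4 CTG (Leu): third position 4-fold.
Codon 5 GAC (Asp): third position 2-fold.
Codon 6 AGG (Arg): third position 2-fold.
Four-fold degenerate third positions: 2.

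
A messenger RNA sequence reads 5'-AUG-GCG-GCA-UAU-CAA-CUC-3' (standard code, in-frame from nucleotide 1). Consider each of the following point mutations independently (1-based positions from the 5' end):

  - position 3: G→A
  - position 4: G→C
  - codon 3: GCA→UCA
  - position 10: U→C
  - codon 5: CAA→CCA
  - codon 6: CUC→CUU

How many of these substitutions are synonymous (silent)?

Codon 1: AUG (Met) → AUA (Ile) — missense.
Codon 2: GCG (Ala) → CCG (Pro) — missense.
Codon 3: GCA (Ala) → UCA (Ser) — missense.
Codon 4: UAU (Tyr) → CAU (His) — missense.
Codon 5: CAA (Gln) → CCA (Pro) — missense.
Codon 6: CUC (Leu) → CUU (Leu) — synonymous.
Synonymous: 1 of 6.

1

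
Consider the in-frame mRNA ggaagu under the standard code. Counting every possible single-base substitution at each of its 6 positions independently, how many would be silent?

Codon 1 (GGA, Gly): 3 synonymous substitutions.
Codon 2 (AGU, Ser): 1 synonymous substitution.
Total: 3 + 1 = 4.

4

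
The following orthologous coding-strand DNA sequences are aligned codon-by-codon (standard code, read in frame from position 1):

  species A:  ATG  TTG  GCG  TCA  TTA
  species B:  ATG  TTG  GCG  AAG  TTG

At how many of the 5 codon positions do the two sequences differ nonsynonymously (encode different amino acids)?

1

Codon 1: ATG Met / ATG Met — identical.
Codon 2: TTG Leu / TTG Leu — identical.
Codon 3: GCG Ala / GCG Ala — identical.
Codon 4: TCA Ser / AAG Lys — nonsynonymous.
Codon 5: TTA Leu / TTG Leu — synonymous.
Nonsynonymous differences: 1.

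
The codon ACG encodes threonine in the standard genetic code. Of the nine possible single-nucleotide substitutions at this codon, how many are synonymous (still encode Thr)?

3

Position 1: none → 0 synonymous.
Position 2: none → 0 synonymous.
Position 3: ACU, ACC, ACA → 3 synonymous.
Total: 0 + 0 + 3 = 3.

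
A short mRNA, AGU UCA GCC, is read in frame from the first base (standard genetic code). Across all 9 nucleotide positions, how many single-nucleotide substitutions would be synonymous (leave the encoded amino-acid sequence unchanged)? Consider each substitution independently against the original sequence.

Codon 1 (AGU, Ser): 1 synonymous substitution.
Codon 2 (UCA, Ser): 3 synonymous substitutions.
Codon 3 (GCC, Ala): 3 synonymous substitutions.
Total: 1 + 3 + 3 = 7.

7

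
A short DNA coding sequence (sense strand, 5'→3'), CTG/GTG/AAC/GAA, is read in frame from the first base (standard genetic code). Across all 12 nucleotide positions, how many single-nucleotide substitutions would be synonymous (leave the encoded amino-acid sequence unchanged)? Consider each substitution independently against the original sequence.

9

Codon 1 (CTG, Leu): 4 synonymous substitutions.
Codon 2 (GTG, Val): 3 synonymous substitutions.
Codon 3 (AAC, Asn): 1 synonymous substitution.
Codon 4 (GAA, Glu): 1 synonymous substitution.
Total: 4 + 3 + 1 + 1 = 9.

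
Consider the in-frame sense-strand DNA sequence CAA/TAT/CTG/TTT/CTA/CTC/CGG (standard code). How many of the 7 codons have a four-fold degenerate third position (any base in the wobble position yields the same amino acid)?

4

Codon 1 CAA (Gln): third position 2-fold.
Codon 2 TAT (Tyr): third position 2-fold.
Codon 3 CTG (Leu): third position 4-fold.
Codon 4 TTT (Phe): third position 2-fold.
Codon 5 CTA (Leu): third position 4-fold.
Codon 6 CTC (Leu): third position 4-fold.
Codon 7 CGG (Arg): third position 4-fold.
Four-fold degenerate third positions: 4.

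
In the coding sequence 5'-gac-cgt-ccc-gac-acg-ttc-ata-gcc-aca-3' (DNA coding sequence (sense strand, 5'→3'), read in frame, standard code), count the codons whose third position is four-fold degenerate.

5

Codon 1 GAC (Asp): third position 2-fold.
Codon 2 CGT (Arg): third position 4-fold.
Codon 3 CCC (Pro): third position 4-fold.
Codon 4 GAC (Asp): third position 2-fold.
Codon 5 ACG (Thr): third position 4-fold.
Codon 6 TTC (Phe): third position 2-fold.
Codon 7 ATA (Ile): third position 3-fold.
Codon 8 GCC (Ala): third position 4-fold.
Codon 9 ACA (Thr): third position 4-fold.
Four-fold degenerate third positions: 5.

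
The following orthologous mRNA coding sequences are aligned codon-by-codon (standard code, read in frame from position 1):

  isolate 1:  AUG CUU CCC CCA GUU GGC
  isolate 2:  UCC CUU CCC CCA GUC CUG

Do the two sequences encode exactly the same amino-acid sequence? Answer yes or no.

Codon 1: AUG Met / UCC Ser — nonsynonymous.
Codon 2: CUU Leu / CUU Leu — identical.
Codon 3: CCC Pro / CCC Pro — identical.
Codon 4: CCA Pro / CCA Pro — identical.
Codon 5: GUU Val / GUC Val — synonymous.
Codon 6: GGC Gly / CUG Leu — nonsynonymous.
Nonsynonymous differences: 2 → different protein.

no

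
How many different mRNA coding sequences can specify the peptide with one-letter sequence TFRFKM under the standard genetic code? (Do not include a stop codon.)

192

Thr: 4 codons.
Phe: 2 codons.
Arg: 6 codons.
Phe: 2 codons.
Lys: 2 codons.
Met: 1 codon.
4 × 2 × 6 × 2 × 2 × 1 = 192.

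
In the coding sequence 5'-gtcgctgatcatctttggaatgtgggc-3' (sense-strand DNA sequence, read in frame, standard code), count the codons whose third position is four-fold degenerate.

5

Codon 1 GTC (Val): third position 4-fold.
Codon 2 GCT (Ala): third position 4-fold.
Codon 3 GAT (Asp): third position 2-fold.
Codon 4 CAT (His): third position 2-fold.
Codon 5 CTT (Leu): third position 4-fold.
Codon 6 TGG (Trp): third position 1-fold.
Codon 7 AAT (Asn): third position 2-fold.
Codon 8 GTG (Val): third position 4-fold.
Codon 9 GGC (Gly): third position 4-fold.
Four-fold degenerate third positions: 5.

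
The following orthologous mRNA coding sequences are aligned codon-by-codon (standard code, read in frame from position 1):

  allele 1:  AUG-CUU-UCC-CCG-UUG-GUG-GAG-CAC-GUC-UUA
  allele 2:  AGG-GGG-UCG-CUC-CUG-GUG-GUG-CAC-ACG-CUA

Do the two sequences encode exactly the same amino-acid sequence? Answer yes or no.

Codon 1: AUG Met / AGG Arg — nonsynonymous.
Codon 2: CUU Leu / GGG Gly — nonsynonymous.
Codon 3: UCC Ser / UCG Ser — synonymous.
Codon 4: CCG Pro / CUC Leu — nonsynonymous.
Codon 5: UUG Leu / CUG Leu — synonymous.
Codon 6: GUG Val / GUG Val — identical.
Codon 7: GAG Glu / GUG Val — nonsynonymous.
Codon 8: CAC His / CAC His — identical.
Codon 9: GUC Val / ACG Thr — nonsynonymous.
Codon 10: UUA Leu / CUA Leu — synonymous.
Nonsynonymous differences: 5 → different protein.

no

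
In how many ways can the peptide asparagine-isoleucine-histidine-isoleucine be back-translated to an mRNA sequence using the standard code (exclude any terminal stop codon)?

36

Asn: 2 codons.
Ile: 3 codons.
His: 2 codons.
Ile: 3 codons.
2 × 3 × 2 × 3 = 36.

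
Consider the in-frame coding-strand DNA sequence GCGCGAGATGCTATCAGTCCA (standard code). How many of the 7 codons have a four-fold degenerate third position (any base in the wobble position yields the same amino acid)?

Codon 1 GCG (Ala): third position 4-fold.
Codon 2 CGA (Arg): third position 4-fold.
Codon 3 GAT (Asp): third position 2-fold.
Codon 4 GCT (Ala): third position 4-fold.
Codon 5 ATC (Ile): third position 3-fold.
Codon 6 AGT (Ser): third position 2-fold.
Codon 7 CCA (Pro): third position 4-fold.
Four-fold degenerate third positions: 4.

4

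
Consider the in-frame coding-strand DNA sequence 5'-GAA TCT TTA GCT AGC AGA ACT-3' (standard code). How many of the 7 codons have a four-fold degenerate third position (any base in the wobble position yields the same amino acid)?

3

Codon 1 GAA (Glu): third position 2-fold.
Codon 2 TCT (Ser): third position 4-fold.
Codon 3 TTA (Leu): third position 2-fold.
Codon 4 GCT (Ala): third position 4-fold.
Codon 5 AGC (Ser): third position 2-fold.
Codon 6 AGA (Arg): third position 2-fold.
Codon 7 ACT (Thr): third position 4-fold.
Four-fold degenerate third positions: 3.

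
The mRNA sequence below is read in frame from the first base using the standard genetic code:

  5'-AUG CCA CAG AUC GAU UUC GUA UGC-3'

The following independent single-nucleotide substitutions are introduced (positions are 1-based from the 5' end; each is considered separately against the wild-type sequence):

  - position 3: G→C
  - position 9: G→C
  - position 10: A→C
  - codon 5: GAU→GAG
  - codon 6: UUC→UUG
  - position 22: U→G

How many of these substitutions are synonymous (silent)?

Codon 1: AUG (Met) → AUC (Ile) — missense.
Codon 3: CAG (Gln) → CAC (His) — missense.
Codon 4: AUC (Ile) → CUC (Leu) — missense.
Codon 5: GAU (Asp) → GAG (Glu) — missense.
Codon 6: UUC (Phe) → UUG (Leu) — missense.
Codon 8: UGC (Cys) → GGC (Gly) — missense.
Synonymous: 0 of 6.

0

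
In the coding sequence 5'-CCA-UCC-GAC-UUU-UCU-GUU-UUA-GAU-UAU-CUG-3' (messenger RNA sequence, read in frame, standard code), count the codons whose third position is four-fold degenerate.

5

Codon 1 CCA (Pro): third position 4-fold.
Codon 2 UCC (Ser): third position 4-fold.
Codon 3 GAC (Asp): third position 2-fold.
Codon 4 UUU (Phe): third position 2-fold.
Codon 5 UCU (Ser): third position 4-fold.
Codon 6 GUU (Val): third position 4-fold.
Codon 7 UUA (Leu): third position 2-fold.
Codon 8 GAU (Asp): third position 2-fold.
Codon 9 UAU (Tyr): third position 2-fold.
Codon 10 CUG (Leu): third position 4-fold.
Four-fold degenerate third positions: 5.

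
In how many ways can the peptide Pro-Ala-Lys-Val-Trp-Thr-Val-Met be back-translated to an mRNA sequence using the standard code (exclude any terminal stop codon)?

2048

Pro: 4 codons.
Ala: 4 codons.
Lys: 2 codons.
Val: 4 codons.
Trp: 1 codon.
Thr: 4 codons.
Val: 4 codons.
Met: 1 codon.
4 × 4 × 2 × 4 × 1 × 4 × 4 × 1 = 2048.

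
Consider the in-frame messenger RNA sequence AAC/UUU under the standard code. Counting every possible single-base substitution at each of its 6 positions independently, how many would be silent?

2

Codon 1 (AAC, Asn): 1 synonymous substitution.
Codon 2 (UUU, Phe): 1 synonymous substitution.
Total: 1 + 1 = 2.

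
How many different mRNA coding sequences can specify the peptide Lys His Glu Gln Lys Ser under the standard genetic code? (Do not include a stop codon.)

Lys: 2 codons.
His: 2 codons.
Glu: 2 codons.
Gln: 2 codons.
Lys: 2 codons.
Ser: 6 codons.
2 × 2 × 2 × 2 × 2 × 6 = 192.

192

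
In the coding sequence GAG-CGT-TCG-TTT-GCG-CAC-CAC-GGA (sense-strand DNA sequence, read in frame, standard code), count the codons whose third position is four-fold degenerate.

4

Codon 1 GAG (Glu): third position 2-fold.
Codon 2 CGT (Arg): third position 4-fold.
Codon 3 TCG (Ser): third position 4-fold.
Codon 4 TTT (Phe): third position 2-fold.
Codon 5 GCG (Ala): third position 4-fold.
Codon 6 CAC (His): third position 2-fold.
Codon 7 CAC (His): third position 2-fold.
Codon 8 GGA (Gly): third position 4-fold.
Four-fold degenerate third positions: 4.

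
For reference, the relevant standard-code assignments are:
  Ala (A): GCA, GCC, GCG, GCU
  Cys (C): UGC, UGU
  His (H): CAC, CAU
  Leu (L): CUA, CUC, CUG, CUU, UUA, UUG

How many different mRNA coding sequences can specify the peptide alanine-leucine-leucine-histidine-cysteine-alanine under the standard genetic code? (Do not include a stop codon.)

2304

Ala: 4 codons.
Leu: 6 codons.
Leu: 6 codons.
His: 2 codons.
Cys: 2 codons.
Ala: 4 codons.
4 × 6 × 6 × 2 × 2 × 4 = 2304.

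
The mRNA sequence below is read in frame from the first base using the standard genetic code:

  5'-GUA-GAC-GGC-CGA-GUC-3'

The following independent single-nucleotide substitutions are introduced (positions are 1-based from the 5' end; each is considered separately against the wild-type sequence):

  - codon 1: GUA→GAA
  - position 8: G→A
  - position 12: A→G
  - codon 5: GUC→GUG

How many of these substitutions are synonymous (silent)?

Codon 1: GUA (Val) → GAA (Glu) — missense.
Codon 3: GGC (Gly) → GAC (Asp) — missense.
Codon 4: CGA (Arg) → CGG (Arg) — synonymous.
Codon 5: GUC (Val) → GUG (Val) — synonymous.
Synonymous: 2 of 4.

2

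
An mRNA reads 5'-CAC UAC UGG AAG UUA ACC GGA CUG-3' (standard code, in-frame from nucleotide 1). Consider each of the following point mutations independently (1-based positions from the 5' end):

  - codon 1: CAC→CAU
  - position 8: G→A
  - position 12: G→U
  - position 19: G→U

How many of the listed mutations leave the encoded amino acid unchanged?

1

Codon 1: CAC (His) → CAU (His) — synonymous.
Codon 3: UGG (Trp) → UAG (Stop) — nonsense.
Codon 4: AAG (Lys) → AAU (Asn) — missense.
Codon 7: GGA (Gly) → UGA (Stop) — nonsense.
Synonymous: 1 of 4.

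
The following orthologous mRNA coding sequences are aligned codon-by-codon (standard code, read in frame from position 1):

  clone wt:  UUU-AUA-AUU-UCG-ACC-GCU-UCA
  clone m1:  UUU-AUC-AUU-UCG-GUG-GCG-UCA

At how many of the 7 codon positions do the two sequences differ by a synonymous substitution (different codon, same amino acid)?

Codon 1: UUU Phe / UUU Phe — identical.
Codon 2: AUA Ile / AUC Ile — synonymous.
Codon 3: AUU Ile / AUU Ile — identical.
Codon 4: UCG Ser / UCG Ser — identical.
Codon 5: ACC Thr / GUG Val — nonsynonymous.
Codon 6: GCU Ala / GCG Ala — synonymous.
Codon 7: UCA Ser / UCA Ser — identical.
Synonymous differences: 2.

2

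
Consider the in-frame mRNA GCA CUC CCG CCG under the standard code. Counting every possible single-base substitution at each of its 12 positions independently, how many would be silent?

12

Codon 1 (GCA, Ala): 3 synonymous substitutions.
Codon 2 (CUC, Leu): 3 synonymous substitutions.
Codon 3 (CCG, Pro): 3 synonymous substitutions.
Codon 4 (CCG, Pro): 3 synonymous substitutions.
Total: 3 + 3 + 3 + 3 = 12.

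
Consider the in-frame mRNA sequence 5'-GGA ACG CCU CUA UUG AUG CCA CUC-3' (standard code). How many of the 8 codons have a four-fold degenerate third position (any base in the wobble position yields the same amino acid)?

6

Codon 1 GGA (Gly): third position 4-fold.
Codon 2 ACG (Thr): third position 4-fold.
Codon 3 CCU (Pro): third position 4-fold.
Codon 4 CUA (Leu): third position 4-fold.
Codon 5 UUG (Leu): third position 2-fold.
Codon 6 AUG (Met): third position 1-fold.
Codon 7 CCA (Pro): third position 4-fold.
Codon 8 CUC (Leu): third position 4-fold.
Four-fold degenerate third positions: 6.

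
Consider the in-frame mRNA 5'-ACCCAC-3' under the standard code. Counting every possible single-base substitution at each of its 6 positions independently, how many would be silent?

4

Codon 1 (ACC, Thr): 3 synonymous substitutions.
Codon 2 (CAC, His): 1 synonymous substitution.
Total: 3 + 1 = 4.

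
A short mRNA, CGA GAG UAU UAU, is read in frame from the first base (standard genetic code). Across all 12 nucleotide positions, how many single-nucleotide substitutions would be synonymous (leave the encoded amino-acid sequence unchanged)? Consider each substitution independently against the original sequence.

7

Codon 1 (CGA, Arg): 4 synonymous substitutions.
Codon 2 (GAG, Glu): 1 synonymous substitution.
Codon 3 (UAU, Tyr): 1 synonymous substitution.
Codon 4 (UAU, Tyr): 1 synonymous substitution.
Total: 4 + 1 + 1 + 1 = 7.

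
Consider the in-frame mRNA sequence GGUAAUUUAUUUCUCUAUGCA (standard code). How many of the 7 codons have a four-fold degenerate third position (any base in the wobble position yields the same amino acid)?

3

Codon 1 GGU (Gly): third position 4-fold.
Codon 2 AAU (Asn): third position 2-fold.
Codon 3 UUA (Leu): third position 2-fold.
Codon 4 UUU (Phe): third position 2-fold.
Codon 5 CUC (Leu): third position 4-fold.
Codon 6 UAU (Tyr): third position 2-fold.
Codon 7 GCA (Ala): third position 4-fold.
Four-fold degenerate third positions: 3.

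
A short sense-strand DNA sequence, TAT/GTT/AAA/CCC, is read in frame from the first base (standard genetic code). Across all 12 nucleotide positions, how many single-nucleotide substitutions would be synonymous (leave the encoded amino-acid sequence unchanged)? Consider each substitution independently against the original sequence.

Codon 1 (TAT, Tyr): 1 synonymous substitution.
Codon 2 (GTT, Val): 3 synonymous substitutions.
Codon 3 (AAA, Lys): 1 synonymous substitution.
Codon 4 (CCC, Pro): 3 synonymous substitutions.
Total: 1 + 3 + 1 + 3 = 8.

8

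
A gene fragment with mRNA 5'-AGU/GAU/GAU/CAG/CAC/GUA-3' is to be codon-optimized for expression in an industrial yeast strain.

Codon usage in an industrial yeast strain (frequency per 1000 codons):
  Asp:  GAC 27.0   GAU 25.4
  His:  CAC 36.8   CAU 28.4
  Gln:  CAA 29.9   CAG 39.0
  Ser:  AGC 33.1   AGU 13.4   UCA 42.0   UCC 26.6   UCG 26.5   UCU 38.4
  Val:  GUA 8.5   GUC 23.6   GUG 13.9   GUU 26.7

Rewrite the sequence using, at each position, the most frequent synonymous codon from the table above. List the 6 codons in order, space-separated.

UCA GAC GAC CAG CAC GUU

Codon 1 (Ser): best is UCA at 42.0.
Codon 2 (Asp): best is GAC at 27.0.
Codon 3 (Asp): best is GAC at 27.0.
Codon 4 (Gln): best is CAG at 39.0.
Codon 5 (His): best is CAC at 36.8.
Codon 6 (Val): best is GUU at 26.7.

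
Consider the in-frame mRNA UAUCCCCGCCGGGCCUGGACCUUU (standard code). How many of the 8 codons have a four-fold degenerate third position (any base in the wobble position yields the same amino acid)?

Codon 1 UAU (Tyr): third position 2-fold.
Codon 2 CCC (Pro): third position 4-fold.
Codon 3 CGC (Arg): third position 4-fold.
Codon 4 CGG (Arg): third position 4-fold.
Codon 5 GCC (Ala): third position 4-fold.
Codon 6 UGG (Trp): third position 1-fold.
Codon 7 ACC (Thr): third position 4-fold.
Codon 8 UUU (Phe): third position 2-fold.
Four-fold degenerate third positions: 5.

5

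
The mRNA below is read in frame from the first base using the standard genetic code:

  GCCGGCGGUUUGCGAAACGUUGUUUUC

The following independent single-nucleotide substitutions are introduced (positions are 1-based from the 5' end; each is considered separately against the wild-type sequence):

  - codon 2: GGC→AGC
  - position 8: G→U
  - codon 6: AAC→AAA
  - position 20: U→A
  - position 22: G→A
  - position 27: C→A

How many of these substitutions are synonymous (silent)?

0

Codon 2: GGC (Gly) → AGC (Ser) — missense.
Codon 3: GGU (Gly) → GUU (Val) — missense.
Codon 6: AAC (Asn) → AAA (Lys) — missense.
Codon 7: GUU (Val) → GAU (Asp) — missense.
Codon 8: GUU (Val) → AUU (Ile) — missense.
Codon 9: UUC (Phe) → UUA (Leu) — missense.
Synonymous: 0 of 6.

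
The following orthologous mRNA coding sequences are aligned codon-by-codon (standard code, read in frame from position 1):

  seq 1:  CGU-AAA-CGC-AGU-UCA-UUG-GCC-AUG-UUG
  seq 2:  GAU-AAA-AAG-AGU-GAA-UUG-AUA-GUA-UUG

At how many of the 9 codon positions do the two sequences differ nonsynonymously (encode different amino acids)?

Codon 1: CGU Arg / GAU Asp — nonsynonymous.
Codon 2: AAA Lys / AAA Lys — identical.
Codon 3: CGC Arg / AAG Lys — nonsynonymous.
Codon 4: AGU Ser / AGU Ser — identical.
Codon 5: UCA Ser / GAA Glu — nonsynonymous.
Codon 6: UUG Leu / UUG Leu — identical.
Codon 7: GCC Ala / AUA Ile — nonsynonymous.
Codon 8: AUG Met / GUA Val — nonsynonymous.
Codon 9: UUG Leu / UUG Leu — identical.
Nonsynonymous differences: 5.

5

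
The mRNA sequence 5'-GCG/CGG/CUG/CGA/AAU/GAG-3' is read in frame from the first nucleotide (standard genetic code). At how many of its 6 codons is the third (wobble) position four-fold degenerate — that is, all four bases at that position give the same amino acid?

4

Codon 1 GCG (Ala): third position 4-fold.
Codon 2 CGG (Arg): third position 4-fold.
Codon 3 CUG (Leu): third position 4-fold.
Codon 4 CGA (Arg): third position 4-fold.
Codon 5 AAU (Asn): third position 2-fold.
Codon 6 GAG (Glu): third position 2-fold.
Four-fold degenerate third positions: 4.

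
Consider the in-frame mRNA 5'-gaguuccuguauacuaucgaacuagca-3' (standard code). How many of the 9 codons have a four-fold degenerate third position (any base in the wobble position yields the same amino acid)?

4

Codon 1 GAG (Glu): third position 2-fold.
Codon 2 UUC (Phe): third position 2-fold.
Codon 3 CUG (Leu): third position 4-fold.
Codon 4 UAU (Tyr): third position 2-fold.
Codon 5 ACU (Thr): third position 4-fold.
Codon 6 AUC (Ile): third position 3-fold.
Codon 7 GAA (Glu): third position 2-fold.
Codon 8 CUA (Leu): third position 4-fold.
Codon 9 GCA (Ala): third position 4-fold.
Four-fold degenerate third positions: 4.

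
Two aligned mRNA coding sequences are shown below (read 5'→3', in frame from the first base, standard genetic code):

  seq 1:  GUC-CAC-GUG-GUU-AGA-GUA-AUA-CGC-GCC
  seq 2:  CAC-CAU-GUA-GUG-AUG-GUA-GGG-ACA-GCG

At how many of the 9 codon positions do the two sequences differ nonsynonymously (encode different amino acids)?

4

Codon 1: GUC Val / CAC His — nonsynonymous.
Codon 2: CAC His / CAU His — synonymous.
Codon 3: GUG Val / GUA Val — synonymous.
Codon 4: GUU Val / GUG Val — synonymous.
Codon 5: AGA Arg / AUG Met — nonsynonymous.
Codon 6: GUA Val / GUA Val — identical.
Codon 7: AUA Ile / GGG Gly — nonsynonymous.
Codon 8: CGC Arg / ACA Thr — nonsynonymous.
Codon 9: GCC Ala / GCG Ala — synonymous.
Nonsynonymous differences: 4.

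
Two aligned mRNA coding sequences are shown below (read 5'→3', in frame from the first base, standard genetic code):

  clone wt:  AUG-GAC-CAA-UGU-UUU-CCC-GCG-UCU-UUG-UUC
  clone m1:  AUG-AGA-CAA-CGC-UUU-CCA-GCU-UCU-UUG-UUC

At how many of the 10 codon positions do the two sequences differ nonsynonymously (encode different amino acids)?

2

Codon 1: AUG Met / AUG Met — identical.
Codon 2: GAC Asp / AGA Arg — nonsynonymous.
Codon 3: CAA Gln / CAA Gln — identical.
Codon 4: UGU Cys / CGC Arg — nonsynonymous.
Codon 5: UUU Phe / UUU Phe — identical.
Codon 6: CCC Pro / CCA Pro — synonymous.
Codon 7: GCG Ala / GCU Ala — synonymous.
Codon 8: UCU Ser / UCU Ser — identical.
Codon 9: UUG Leu / UUG Leu — identical.
Codon 10: UUC Phe / UUC Phe — identical.
Nonsynonymous differences: 2.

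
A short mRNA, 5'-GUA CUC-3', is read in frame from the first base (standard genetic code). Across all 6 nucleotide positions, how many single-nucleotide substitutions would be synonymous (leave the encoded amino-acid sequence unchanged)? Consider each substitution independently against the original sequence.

Codon 1 (GUA, Val): 3 synonymous substitutions.
Codon 2 (CUC, Leu): 3 synonymous substitutions.
Total: 3 + 3 = 6.

6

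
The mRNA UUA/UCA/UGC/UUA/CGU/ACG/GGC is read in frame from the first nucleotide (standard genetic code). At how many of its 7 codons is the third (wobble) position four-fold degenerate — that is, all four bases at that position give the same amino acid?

4

Codon 1 UUA (Leu): third position 2-fold.
Codon 2 UCA (Ser): third position 4-fold.
Codon 3 UGC (Cys): third position 2-fold.
Codon 4 UUA (Leu): third position 2-fold.
Codon 5 CGU (Arg): third position 4-fold.
Codon 6 ACG (Thr): third position 4-fold.
Codon 7 GGC (Gly): third position 4-fold.
Four-fold degenerate third positions: 4.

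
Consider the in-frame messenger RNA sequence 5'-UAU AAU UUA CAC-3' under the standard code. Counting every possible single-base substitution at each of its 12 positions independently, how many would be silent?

Codon 1 (UAU, Tyr): 1 synonymous substitution.
Codon 2 (AAU, Asn): 1 synonymous substitution.
Codon 3 (UUA, Leu): 2 synonymous substitutions.
Codon 4 (CAC, His): 1 synonymous substitution.
Total: 1 + 1 + 2 + 1 = 5.

5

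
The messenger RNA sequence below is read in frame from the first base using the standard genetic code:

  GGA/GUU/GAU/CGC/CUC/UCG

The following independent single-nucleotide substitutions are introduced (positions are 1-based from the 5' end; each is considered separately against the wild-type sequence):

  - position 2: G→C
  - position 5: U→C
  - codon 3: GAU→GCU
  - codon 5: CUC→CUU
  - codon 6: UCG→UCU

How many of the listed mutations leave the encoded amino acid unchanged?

Codon 1: GGA (Gly) → GCA (Ala) — missense.
Codon 2: GUU (Val) → GCU (Ala) — missense.
Codon 3: GAU (Asp) → GCU (Ala) — missense.
Codon 5: CUC (Leu) → CUU (Leu) — synonymous.
Codon 6: UCG (Ser) → UCU (Ser) — synonymous.
Synonymous: 2 of 5.

2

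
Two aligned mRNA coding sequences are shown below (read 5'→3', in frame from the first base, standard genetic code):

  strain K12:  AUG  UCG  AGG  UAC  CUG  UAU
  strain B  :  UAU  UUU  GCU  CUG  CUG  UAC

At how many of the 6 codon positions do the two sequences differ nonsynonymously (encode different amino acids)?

Codon 1: AUG Met / UAU Tyr — nonsynonymous.
Codon 2: UCG Ser / UUU Phe — nonsynonymous.
Codon 3: AGG Arg / GCU Ala — nonsynonymous.
Codon 4: UAC Tyr / CUG Leu — nonsynonymous.
Codon 5: CUG Leu / CUG Leu — identical.
Codon 6: UAU Tyr / UAC Tyr — synonymous.
Nonsynonymous differences: 4.

4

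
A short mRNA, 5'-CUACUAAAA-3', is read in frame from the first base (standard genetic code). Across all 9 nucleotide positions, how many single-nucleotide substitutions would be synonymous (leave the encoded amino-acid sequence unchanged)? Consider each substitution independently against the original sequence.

9

Codon 1 (CUA, Leu): 4 synonymous substitutions.
Codon 2 (CUA, Leu): 4 synonymous substitutions.
Codon 3 (AAA, Lys): 1 synonymous substitution.
Total: 4 + 4 + 1 = 9.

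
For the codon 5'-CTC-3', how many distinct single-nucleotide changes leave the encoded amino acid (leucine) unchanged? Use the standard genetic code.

3

Position 1: none → 0 synonymous.
Position 2: none → 0 synonymous.
Position 3: CTT, CTA, CTG → 3 synonymous.
Total: 0 + 0 + 3 = 3.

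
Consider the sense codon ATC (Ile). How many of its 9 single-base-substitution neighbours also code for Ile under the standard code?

Position 1: none → 0 synonymous.
Position 2: none → 0 synonymous.
Position 3: ATT, ATA → 2 synonymous.
Total: 0 + 0 + 2 = 2.

2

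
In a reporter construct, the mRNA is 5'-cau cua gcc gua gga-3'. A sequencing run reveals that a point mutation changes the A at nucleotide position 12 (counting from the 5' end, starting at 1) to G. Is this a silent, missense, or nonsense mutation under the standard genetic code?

silent

Position 12 falls in codon 4: GUA → Val.
After the substitution the codon is GUG → Val.
Both encode Val, so the change is synonymous.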